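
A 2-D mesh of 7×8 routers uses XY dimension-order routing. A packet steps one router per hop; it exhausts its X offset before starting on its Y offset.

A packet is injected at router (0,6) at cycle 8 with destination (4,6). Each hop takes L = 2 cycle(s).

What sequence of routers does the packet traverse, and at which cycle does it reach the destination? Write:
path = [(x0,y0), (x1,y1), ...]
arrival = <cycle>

path = [(0,6), (1,6), (2,6), (3,6), (4,6)]
arrival = 16

#0 — 0,6 | c8
#1 — 1,6 | c10 | E
#2 — 2,6 | c12 | E
#3 — 3,6 | c14 | E
#4 — 4,6 | c16 | E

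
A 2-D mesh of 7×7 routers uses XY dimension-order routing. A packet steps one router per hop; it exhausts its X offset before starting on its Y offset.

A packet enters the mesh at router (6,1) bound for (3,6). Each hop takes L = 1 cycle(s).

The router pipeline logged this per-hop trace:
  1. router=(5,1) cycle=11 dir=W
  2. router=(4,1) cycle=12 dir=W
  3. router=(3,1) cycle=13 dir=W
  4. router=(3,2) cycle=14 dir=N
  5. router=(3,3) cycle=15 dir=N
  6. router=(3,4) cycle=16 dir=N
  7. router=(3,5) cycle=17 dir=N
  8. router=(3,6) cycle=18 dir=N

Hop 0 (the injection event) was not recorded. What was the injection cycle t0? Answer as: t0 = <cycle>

t0 = 10

cyc[1] = 11 and cyc[k] = t0 + k·L for every k.
So t0 = 11 − 1·1 = 10.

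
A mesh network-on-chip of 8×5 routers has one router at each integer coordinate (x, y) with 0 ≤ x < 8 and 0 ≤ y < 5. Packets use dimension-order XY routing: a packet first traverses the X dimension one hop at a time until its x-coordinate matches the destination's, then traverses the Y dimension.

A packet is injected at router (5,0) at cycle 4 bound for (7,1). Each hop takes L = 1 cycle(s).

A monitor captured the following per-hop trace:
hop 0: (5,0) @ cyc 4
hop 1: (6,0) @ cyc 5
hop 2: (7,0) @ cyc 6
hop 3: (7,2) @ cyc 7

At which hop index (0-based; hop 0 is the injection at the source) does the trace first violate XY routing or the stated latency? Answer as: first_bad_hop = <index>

hop 1: step (+1,+0), +1 cyc — ok
hop 2: step (+1,+0), +1 cyc — ok
hop 3: step (+0,+2), +1 cyc — BAD: non-unit step

first_bad_hop = 3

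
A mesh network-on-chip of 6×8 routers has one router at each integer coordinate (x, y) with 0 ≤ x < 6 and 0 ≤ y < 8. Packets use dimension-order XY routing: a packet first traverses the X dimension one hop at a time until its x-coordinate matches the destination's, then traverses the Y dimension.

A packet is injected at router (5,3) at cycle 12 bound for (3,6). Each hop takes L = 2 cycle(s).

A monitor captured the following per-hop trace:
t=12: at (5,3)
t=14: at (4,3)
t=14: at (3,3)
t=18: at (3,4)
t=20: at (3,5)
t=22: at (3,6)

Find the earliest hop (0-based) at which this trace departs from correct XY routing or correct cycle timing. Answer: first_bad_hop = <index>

first_bad_hop = 2

[1] (-1,+0) / 2c ⇒ ok
[2] (-1,+0) / 0c ⇒ BAD: Δcyc=0≠L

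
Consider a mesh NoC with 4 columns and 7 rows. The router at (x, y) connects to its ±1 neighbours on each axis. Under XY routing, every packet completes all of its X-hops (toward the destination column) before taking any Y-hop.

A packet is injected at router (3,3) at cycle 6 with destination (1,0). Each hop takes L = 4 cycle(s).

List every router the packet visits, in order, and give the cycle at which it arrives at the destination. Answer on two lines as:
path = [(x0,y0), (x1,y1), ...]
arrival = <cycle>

#0 — 3,3 | c6
#1 — 2,3 | c10 | W
#2 — 1,3 | c14 | W
#3 — 1,2 | c18 | S
#4 — 1,1 | c22 | S
#5 — 1,0 | c26 | S

path = [(3,3), (2,3), (1,3), (1,2), (1,1), (1,0)]
arrival = 26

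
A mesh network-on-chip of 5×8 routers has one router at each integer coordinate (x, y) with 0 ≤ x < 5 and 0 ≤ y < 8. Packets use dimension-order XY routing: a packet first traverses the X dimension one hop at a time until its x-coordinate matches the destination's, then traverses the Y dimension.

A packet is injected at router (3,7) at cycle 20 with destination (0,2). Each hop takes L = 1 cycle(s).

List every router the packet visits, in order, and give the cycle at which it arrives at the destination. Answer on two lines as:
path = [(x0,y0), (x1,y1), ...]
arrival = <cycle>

t=20: at (3,7)
t=21: at (2,7) after W
t=22: at (1,7) after W
t=23: at (0,7) after W
t=24: at (0,6) after S
t=25: at (0,5) after S
t=26: at (0,4) after S
t=27: at (0,3) after S
t=28: at (0,2) after S

path = [(3,7), (2,7), (1,7), (0,7), (0,6), (0,5), (0,4), (0,3), (0,2)]
arrival = 28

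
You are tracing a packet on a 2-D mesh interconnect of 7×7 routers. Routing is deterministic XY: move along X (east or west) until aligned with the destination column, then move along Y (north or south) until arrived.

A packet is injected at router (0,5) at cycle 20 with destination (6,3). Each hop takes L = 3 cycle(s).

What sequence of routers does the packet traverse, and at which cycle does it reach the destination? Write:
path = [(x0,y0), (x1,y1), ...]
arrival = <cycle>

hop 0: (0,5) @ cyc 20
hop 1: (1,5) @ cyc 23  [E]
hop 2: (2,5) @ cyc 26  [E]
hop 3: (3,5) @ cyc 29  [E]
hop 4: (4,5) @ cyc 32  [E]
hop 5: (5,5) @ cyc 35  [E]
hop 6: (6,5) @ cyc 38  [E]
hop 7: (6,4) @ cyc 41  [S]
hop 8: (6,3) @ cyc 44  [S]

path = [(0,5), (1,5), (2,5), (3,5), (4,5), (5,5), (6,5), (6,4), (6,3)]
arrival = 44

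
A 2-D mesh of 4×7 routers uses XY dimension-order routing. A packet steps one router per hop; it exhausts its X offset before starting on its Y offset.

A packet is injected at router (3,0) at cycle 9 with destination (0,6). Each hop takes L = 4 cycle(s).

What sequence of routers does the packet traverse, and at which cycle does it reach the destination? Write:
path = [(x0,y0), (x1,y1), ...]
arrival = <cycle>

#0 — 3,0 | c9
#1 — 2,0 | c13 | W
#2 — 1,0 | c17 | W
#3 — 0,0 | c21 | W
#4 — 0,1 | c25 | N
#5 — 0,2 | c29 | N
#6 — 0,3 | c33 | N
#7 — 0,4 | c37 | N
#8 — 0,5 | c41 | N
#9 — 0,6 | c45 | N

path = [(3,0), (2,0), (1,0), (0,0), (0,1), (0,2), (0,3), (0,4), (0,5), (0,6)]
arrival = 45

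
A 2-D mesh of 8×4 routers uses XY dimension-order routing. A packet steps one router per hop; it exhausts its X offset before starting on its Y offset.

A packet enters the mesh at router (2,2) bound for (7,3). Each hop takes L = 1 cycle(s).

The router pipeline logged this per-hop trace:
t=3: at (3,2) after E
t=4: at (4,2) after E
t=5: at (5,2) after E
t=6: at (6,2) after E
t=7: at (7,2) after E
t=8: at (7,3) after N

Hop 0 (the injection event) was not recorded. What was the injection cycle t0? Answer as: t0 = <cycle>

The first recorded entry is hop 1 at cycle 3.
So t0 = 3 − 1·1 = 2.

t0 = 2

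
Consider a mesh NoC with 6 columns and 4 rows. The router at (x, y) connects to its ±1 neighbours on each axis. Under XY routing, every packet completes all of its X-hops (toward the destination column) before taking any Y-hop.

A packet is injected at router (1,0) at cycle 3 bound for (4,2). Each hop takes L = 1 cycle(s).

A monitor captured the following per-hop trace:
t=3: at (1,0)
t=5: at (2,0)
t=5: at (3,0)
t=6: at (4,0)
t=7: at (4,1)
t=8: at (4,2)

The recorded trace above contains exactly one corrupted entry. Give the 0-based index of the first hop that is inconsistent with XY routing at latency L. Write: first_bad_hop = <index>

hop 1: step (+1,+0), +2 cyc — BAD: Δcyc=2≠L

first_bad_hop = 1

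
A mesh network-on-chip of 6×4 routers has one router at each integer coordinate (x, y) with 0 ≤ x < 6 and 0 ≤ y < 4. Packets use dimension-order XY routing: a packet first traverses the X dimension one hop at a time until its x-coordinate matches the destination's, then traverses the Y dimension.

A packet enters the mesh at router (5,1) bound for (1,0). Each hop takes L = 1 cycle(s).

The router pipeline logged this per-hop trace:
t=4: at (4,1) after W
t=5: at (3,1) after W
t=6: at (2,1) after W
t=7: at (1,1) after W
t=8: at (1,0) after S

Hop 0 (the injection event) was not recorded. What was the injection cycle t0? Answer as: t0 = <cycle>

At hop 1 the cycle is 4; in general cyc_k = t0 + kL.
So t0 = 4 − 1·1 = 3.

t0 = 3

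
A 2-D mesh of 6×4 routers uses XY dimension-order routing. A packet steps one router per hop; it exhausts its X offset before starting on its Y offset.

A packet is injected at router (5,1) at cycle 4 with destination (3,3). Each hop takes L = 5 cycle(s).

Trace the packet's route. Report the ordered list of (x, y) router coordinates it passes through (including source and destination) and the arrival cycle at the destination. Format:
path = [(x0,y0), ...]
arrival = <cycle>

t=4: at (5,1)
t=9: at (4,1) after W
t=14: at (3,1) after W
t=19: at (3,2) after N
t=24: at (3,3) after N

path = [(5,1), (4,1), (3,1), (3,2), (3,3)]
arrival = 24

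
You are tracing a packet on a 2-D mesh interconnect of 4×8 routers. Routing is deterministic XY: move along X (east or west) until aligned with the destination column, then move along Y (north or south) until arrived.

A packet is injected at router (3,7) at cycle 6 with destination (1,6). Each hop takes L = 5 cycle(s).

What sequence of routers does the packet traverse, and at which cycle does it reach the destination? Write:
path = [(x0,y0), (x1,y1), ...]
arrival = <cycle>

[0] x=3 y=7 t=6
[1] x=2 y=7 t=11 →W
[2] x=1 y=7 t=16 →W
[3] x=1 y=6 t=21 →S

path = [(3,7), (2,7), (1,7), (1,6)]
arrival = 21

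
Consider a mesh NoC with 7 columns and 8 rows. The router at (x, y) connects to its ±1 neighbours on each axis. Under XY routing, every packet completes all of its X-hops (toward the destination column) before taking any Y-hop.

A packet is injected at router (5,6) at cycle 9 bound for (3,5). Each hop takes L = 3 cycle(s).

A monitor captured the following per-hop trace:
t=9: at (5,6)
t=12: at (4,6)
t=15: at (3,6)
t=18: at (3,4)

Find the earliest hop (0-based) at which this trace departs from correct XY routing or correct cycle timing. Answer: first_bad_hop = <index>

first_bad_hop = 3

hop 1: step (-1,+0), +3 cyc — ok
hop 2: step (-1,+0), +3 cyc — ok
hop 3: step (+0,-2), +3 cyc — BAD: non-unit step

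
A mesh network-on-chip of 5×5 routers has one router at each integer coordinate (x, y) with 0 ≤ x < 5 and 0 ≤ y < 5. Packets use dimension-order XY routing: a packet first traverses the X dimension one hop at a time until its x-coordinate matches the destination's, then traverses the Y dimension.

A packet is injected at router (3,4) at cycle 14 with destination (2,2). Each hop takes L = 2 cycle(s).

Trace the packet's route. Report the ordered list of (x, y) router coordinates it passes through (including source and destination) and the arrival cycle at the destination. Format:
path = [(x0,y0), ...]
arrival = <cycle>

hop 0: (3,4) @ cyc 14
hop 1: (2,4) @ cyc 16  [W]
hop 2: (2,3) @ cyc 18  [S]
hop 3: (2,2) @ cyc 20  [S]

path = [(3,4), (2,4), (2,3), (2,2)]
arrival = 20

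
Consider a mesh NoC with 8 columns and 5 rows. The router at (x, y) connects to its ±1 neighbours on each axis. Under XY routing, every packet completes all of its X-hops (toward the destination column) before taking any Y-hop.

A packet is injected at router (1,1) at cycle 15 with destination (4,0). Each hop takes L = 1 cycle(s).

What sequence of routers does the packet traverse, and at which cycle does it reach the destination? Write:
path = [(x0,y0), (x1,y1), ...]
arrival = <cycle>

path = [(1,1), (2,1), (3,1), (4,1), (4,0)]
arrival = 19

src (1,1)  cyc=15
E→(2,1)  cyc=16
E→(3,1)  cyc=17
E→(4,1)  cyc=18
S→(4,0)  cyc=19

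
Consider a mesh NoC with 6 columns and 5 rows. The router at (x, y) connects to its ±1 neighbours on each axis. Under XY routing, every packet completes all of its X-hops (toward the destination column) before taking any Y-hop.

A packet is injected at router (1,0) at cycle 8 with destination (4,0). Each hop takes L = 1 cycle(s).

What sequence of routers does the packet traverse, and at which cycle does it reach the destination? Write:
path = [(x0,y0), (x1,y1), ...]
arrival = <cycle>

t=8: at (1,0)
t=9: at (2,0) after E
t=10: at (3,0) after E
t=11: at (4,0) after E

path = [(1,0), (2,0), (3,0), (4,0)]
arrival = 11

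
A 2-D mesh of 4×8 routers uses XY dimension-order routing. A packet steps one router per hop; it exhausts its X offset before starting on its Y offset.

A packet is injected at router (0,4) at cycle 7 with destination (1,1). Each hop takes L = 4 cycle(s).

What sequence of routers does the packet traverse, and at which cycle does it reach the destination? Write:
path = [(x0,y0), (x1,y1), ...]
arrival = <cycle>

path = [(0,4), (1,4), (1,3), (1,2), (1,1)]
arrival = 23

t=7: at (0,4)
t=11: at (1,4) after E
t=15: at (1,3) after S
t=19: at (1,2) after S
t=23: at (1,1) after S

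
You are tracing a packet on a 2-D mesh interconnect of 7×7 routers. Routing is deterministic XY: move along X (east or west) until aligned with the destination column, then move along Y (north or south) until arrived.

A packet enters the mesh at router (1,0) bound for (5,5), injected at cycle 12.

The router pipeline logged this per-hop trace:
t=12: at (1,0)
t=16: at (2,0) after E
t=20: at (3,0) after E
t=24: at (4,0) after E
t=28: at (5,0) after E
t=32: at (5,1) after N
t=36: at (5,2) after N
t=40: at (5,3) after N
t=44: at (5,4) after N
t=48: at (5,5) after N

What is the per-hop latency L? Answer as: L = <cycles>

From hop 0 (12) to hop 1 (16): +4 cycles.
One hop costs L cycles, so L = 4.

L = 4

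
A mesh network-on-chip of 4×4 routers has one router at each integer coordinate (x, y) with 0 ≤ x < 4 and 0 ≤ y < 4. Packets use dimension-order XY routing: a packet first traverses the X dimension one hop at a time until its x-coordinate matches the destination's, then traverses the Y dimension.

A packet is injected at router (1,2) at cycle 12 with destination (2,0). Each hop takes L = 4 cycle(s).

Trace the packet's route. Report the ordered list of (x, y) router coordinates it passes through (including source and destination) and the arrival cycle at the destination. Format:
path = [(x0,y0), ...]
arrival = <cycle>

path = [(1,2), (2,2), (2,1), (2,0)]
arrival = 24

src (1,2)  cyc=12
E→(2,2)  cyc=16
S→(2,1)  cyc=20
S→(2,0)  cyc=24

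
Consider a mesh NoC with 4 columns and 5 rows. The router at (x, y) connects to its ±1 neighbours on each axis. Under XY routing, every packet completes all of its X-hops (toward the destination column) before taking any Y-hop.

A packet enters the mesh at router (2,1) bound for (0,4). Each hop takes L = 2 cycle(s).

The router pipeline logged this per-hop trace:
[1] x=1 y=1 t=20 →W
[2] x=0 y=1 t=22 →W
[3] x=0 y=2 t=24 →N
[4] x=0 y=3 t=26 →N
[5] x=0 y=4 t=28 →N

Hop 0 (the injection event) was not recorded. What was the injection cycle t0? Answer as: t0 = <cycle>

cyc[1] = 20 and cyc[k] = t0 + k·L for every k.
Therefore t0 = 20 − L = 18.

t0 = 18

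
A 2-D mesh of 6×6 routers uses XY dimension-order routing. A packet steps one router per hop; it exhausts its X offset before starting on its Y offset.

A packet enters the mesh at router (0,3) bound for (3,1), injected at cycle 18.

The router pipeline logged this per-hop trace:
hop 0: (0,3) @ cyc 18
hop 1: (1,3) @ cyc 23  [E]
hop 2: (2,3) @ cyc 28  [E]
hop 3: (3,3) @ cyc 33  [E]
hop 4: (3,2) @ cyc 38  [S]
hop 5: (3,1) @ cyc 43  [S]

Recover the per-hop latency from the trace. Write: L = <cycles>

L = 5

Between hops 0 and 1 the cycle counter advances 23 − 18 = 5.
Each hop adds L, hence L = 5.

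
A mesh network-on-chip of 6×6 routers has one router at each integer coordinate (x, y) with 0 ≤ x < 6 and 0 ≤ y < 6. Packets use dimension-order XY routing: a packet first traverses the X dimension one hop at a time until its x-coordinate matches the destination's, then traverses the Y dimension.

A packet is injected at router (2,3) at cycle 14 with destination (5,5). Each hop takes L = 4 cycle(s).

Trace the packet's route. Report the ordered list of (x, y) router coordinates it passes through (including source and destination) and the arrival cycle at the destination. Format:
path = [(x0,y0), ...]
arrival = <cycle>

path = [(2,3), (3,3), (4,3), (5,3), (5,4), (5,5)]
arrival = 34

src (2,3)  cyc=14
E→(3,3)  cyc=18
E→(4,3)  cyc=22
E→(5,3)  cyc=26
N→(5,4)  cyc=30
N→(5,5)  cyc=34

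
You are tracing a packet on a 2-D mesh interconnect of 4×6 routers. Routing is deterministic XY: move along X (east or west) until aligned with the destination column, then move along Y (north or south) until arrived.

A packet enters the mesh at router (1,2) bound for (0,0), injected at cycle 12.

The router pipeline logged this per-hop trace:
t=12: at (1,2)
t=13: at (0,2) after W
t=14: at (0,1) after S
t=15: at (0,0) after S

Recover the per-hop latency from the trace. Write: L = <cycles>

cyc[1] − cyc[0] = 13 − 12 = 1.
One hop costs L cycles, so L = 1.

L = 1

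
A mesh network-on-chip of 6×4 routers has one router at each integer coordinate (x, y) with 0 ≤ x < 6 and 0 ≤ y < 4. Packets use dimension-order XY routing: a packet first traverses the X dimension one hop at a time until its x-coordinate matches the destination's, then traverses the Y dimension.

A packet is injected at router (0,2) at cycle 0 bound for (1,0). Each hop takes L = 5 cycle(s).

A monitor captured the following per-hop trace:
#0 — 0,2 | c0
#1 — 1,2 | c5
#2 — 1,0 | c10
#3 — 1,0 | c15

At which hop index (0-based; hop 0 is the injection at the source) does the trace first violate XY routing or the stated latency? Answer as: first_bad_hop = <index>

first_bad_hop = 2

check 1→ d=(1,0) cyc+5: ok
check 2→ d=(0,-2) cyc+5: BAD: non-unit step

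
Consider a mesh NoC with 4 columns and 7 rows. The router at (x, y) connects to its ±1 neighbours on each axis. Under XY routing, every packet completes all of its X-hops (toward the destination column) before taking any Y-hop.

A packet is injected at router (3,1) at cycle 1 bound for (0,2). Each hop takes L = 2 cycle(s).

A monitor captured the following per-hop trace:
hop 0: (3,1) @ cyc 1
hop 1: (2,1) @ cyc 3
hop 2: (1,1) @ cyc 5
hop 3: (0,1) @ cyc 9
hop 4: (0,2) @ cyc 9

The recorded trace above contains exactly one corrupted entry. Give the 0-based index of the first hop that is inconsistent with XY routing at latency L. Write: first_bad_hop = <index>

first_bad_hop = 3

check 1→ d=(-1,0) cyc+2: ok
check 2→ d=(-1,0) cyc+2: ok
check 3→ d=(-1,0) cyc+4: BAD: Δcyc=4≠L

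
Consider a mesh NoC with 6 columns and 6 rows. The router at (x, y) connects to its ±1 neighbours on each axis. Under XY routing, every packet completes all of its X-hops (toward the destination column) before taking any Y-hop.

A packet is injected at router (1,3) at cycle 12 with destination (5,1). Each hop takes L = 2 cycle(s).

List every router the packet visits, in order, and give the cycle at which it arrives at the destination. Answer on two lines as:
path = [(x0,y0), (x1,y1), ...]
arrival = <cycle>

path = [(1,3), (2,3), (3,3), (4,3), (5,3), (5,2), (5,1)]
arrival = 24

  0. router=(1,3) cycle=12 (inject)
  1. router=(2,3) cycle=14 dir=E
  2. router=(3,3) cycle=16 dir=E
  3. router=(4,3) cycle=18 dir=E
  4. router=(5,3) cycle=20 dir=E
  5. router=(5,2) cycle=22 dir=S
  6. router=(5,1) cycle=24 dir=S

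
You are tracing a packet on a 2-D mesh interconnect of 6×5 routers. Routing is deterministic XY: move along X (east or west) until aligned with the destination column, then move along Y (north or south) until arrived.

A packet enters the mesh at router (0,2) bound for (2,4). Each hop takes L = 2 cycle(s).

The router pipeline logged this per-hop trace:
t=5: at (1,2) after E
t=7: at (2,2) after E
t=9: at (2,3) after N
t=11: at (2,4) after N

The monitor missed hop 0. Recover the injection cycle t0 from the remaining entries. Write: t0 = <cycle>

At hop 1 the cycle is 5; in general cyc_k = t0 + kL.
So t0 = 5 − 1·2 = 3.

t0 = 3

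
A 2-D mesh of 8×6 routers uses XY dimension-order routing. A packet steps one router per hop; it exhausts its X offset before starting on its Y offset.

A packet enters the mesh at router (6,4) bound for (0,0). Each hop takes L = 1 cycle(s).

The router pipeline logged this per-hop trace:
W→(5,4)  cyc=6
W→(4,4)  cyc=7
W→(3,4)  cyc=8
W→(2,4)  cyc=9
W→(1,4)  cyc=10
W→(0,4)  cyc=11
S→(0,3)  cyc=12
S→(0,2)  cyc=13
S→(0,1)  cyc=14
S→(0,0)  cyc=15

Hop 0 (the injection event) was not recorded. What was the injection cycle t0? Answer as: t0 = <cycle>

Hop 1 reached at cycle 6; hop k is at t0 + k·L.
Subtract one hop: t0 = 6 − 1 = 5.

t0 = 5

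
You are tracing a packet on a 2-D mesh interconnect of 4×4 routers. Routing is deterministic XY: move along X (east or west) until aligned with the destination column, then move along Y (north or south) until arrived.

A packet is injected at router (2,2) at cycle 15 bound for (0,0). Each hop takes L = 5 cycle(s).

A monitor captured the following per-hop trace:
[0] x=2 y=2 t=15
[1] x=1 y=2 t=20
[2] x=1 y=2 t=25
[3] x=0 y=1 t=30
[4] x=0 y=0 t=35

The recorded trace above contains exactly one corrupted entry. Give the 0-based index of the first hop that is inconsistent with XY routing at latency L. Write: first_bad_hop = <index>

first_bad_hop = 2

hop 1: step (-1,+0), +5 cyc — ok
hop 2: step (+0,+0), +5 cyc — BAD: non-unit step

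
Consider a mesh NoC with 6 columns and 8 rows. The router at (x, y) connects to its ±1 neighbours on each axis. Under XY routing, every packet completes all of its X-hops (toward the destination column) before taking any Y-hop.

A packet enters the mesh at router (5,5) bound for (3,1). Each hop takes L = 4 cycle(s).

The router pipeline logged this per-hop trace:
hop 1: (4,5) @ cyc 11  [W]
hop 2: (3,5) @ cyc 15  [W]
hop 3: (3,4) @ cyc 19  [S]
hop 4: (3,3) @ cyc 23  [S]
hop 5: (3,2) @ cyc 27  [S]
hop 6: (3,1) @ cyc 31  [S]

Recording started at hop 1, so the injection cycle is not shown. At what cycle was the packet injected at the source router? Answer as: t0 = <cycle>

t0 = 7

cyc[1] = 11 and cyc[k] = t0 + k·L for every k.
t0 = cyc[1] − L = 11 − 4 = 7.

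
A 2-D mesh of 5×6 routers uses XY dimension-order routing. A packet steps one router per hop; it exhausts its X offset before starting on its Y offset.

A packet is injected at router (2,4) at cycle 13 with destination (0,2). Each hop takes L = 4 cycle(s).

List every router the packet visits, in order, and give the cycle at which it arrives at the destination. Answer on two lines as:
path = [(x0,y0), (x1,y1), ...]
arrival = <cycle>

path = [(2,4), (1,4), (0,4), (0,3), (0,2)]
arrival = 29

  0. router=(2,4) cycle=13 (inject)
  1. router=(1,4) cycle=17 dir=W
  2. router=(0,4) cycle=21 dir=W
  3. router=(0,3) cycle=25 dir=S
  4. router=(0,2) cycle=29 dir=S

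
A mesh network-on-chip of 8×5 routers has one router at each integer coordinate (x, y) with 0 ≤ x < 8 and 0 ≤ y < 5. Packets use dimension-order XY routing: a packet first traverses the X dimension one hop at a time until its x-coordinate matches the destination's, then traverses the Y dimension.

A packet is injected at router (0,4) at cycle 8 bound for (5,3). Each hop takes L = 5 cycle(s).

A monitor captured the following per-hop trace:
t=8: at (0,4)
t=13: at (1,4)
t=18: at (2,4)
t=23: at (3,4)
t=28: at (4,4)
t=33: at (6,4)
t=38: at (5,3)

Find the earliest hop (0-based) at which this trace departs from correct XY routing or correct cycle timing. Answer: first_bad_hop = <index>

  1: Δx=+1 Δy=+0 Δt=5 [ok]
  2: Δx=+1 Δy=+0 Δt=5 [ok]
  3: Δx=+1 Δy=+0 Δt=5 [ok]
  4: Δx=+1 Δy=+0 Δt=5 [ok]
  5: Δx=+2 Δy=+0 Δt=5 [BAD: non-unit step]

first_bad_hop = 5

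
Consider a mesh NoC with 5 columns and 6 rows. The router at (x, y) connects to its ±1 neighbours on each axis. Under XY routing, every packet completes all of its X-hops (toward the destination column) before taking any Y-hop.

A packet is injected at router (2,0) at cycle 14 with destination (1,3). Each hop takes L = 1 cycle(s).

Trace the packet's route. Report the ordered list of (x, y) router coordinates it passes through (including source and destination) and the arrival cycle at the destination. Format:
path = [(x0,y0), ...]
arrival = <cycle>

path = [(2,0), (1,0), (1,1), (1,2), (1,3)]
arrival = 18

hop 0: (2,0) @ cyc 14
hop 1: (1,0) @ cyc 15  [W]
hop 2: (1,1) @ cyc 16  [N]
hop 3: (1,2) @ cyc 17  [N]
hop 4: (1,3) @ cyc 18  [N]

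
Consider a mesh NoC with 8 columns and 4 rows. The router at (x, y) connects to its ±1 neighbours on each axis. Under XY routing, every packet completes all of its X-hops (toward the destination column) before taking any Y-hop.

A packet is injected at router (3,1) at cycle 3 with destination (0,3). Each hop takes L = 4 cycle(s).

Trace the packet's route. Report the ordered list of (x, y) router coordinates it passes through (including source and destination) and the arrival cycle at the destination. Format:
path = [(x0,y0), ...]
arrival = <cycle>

path = [(3,1), (2,1), (1,1), (0,1), (0,2), (0,3)]
arrival = 23

src (3,1)  cyc=3
W→(2,1)  cyc=7
W→(1,1)  cyc=11
W→(0,1)  cyc=15
N→(0,2)  cyc=19
N→(0,3)  cyc=23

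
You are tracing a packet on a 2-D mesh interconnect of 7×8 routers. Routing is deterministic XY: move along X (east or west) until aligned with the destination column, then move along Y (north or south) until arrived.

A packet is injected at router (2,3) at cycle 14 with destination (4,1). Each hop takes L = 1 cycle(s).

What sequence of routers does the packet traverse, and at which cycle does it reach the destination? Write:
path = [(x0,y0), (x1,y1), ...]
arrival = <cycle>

t=14: at (2,3)
t=15: at (3,3) after E
t=16: at (4,3) after E
t=17: at (4,2) after S
t=18: at (4,1) after S

path = [(2,3), (3,3), (4,3), (4,2), (4,1)]
arrival = 18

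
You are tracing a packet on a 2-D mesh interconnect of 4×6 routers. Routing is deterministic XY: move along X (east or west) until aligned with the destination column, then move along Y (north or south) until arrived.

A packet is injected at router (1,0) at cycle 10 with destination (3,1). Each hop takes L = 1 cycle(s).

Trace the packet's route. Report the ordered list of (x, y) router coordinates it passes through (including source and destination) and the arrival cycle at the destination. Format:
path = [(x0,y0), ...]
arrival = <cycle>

t=10: at (1,0)
t=11: at (2,0) after E
t=12: at (3,0) after E
t=13: at (3,1) after N

path = [(1,0), (2,0), (3,0), (3,1)]
arrival = 13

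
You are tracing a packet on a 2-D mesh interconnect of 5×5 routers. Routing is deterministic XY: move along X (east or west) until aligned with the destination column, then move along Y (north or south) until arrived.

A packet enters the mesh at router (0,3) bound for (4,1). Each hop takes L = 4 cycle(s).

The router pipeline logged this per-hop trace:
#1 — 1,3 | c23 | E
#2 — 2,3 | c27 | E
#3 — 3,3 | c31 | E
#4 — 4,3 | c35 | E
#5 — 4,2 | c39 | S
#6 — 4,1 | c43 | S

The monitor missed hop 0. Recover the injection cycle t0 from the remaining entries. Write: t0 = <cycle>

t0 = 19

The first recorded entry is hop 1 at cycle 23.
t0 = cyc[1] − L = 23 − 4 = 19.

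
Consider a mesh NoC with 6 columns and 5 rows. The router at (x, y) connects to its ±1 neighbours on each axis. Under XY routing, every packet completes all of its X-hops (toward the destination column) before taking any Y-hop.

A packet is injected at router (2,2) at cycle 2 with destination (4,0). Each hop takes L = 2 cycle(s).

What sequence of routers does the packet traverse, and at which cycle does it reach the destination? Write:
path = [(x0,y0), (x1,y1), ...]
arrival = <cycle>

path = [(2,2), (3,2), (4,2), (4,1), (4,0)]
arrival = 10

  0. router=(2,2) cycle=2 (inject)
  1. router=(3,2) cycle=4 dir=E
  2. router=(4,2) cycle=6 dir=E
  3. router=(4,1) cycle=8 dir=S
  4. router=(4,0) cycle=10 dir=S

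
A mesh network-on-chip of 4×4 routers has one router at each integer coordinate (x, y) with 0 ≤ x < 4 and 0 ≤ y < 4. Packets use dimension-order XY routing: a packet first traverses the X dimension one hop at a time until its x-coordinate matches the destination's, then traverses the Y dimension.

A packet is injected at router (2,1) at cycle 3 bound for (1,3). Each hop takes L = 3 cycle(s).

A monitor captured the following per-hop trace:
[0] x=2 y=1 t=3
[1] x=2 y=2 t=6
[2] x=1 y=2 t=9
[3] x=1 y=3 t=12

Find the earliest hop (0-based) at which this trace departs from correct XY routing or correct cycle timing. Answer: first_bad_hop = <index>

[1] (+0,+1) / 3c ⇒ BAD: Y-move but x=2≠1

first_bad_hop = 1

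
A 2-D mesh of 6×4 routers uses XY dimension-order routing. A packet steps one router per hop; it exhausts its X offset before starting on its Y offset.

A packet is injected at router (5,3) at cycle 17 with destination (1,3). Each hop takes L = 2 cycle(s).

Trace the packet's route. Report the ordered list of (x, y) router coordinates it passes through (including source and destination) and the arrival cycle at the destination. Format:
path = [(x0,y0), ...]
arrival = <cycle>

path = [(5,3), (4,3), (3,3), (2,3), (1,3)]
arrival = 25

#0 — 5,3 | c17
#1 — 4,3 | c19 | W
#2 — 3,3 | c21 | W
#3 — 2,3 | c23 | W
#4 — 1,3 | c25 | W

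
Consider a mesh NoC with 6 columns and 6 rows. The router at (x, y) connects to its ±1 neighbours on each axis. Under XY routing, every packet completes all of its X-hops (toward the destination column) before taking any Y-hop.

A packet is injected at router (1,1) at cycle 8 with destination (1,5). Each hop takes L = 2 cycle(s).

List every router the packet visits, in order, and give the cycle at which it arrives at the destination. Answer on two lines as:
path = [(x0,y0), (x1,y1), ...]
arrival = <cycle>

path = [(1,1), (1,2), (1,3), (1,4), (1,5)]
arrival = 16

  0. router=(1,1) cycle=8 (inject)
  1. router=(1,2) cycle=10 dir=N
  2. router=(1,3) cycle=12 dir=N
  3. router=(1,4) cycle=14 dir=N
  4. router=(1,5) cycle=16 dir=N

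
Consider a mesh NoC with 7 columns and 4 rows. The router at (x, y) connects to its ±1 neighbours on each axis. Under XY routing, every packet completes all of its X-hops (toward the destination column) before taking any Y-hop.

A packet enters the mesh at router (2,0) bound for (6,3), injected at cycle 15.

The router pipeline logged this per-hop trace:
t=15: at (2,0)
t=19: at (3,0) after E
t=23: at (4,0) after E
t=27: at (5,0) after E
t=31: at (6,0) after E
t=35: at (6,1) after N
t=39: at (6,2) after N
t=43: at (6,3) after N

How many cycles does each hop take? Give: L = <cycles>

cyc[1] − cyc[0] = 19 − 15 = 4.
Each hop adds L, hence L = 4.

L = 4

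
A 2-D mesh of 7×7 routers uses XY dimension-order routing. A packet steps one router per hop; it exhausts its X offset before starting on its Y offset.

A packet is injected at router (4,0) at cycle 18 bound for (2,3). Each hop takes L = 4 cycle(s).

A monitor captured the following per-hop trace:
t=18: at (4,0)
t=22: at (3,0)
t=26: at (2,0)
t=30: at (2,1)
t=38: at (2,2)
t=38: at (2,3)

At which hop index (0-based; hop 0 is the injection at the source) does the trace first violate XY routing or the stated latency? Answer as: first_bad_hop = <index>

hop 1: step (-1,+0), +4 cyc — ok
hop 2: step (-1,+0), +4 cyc — ok
hop 3: step (+0,+1), +4 cyc — ok
hop 4: step (+0,+1), +8 cyc — BAD: Δcyc=8≠L

first_bad_hop = 4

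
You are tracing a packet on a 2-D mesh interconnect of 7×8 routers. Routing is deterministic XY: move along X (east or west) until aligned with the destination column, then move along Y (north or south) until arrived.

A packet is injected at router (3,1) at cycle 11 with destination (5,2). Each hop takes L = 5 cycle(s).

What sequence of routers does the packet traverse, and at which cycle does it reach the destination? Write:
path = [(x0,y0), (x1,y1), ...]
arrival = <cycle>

hop 0: (3,1) @ cyc 11
hop 1: (4,1) @ cyc 16  [E]
hop 2: (5,1) @ cyc 21  [E]
hop 3: (5,2) @ cyc 26  [N]

path = [(3,1), (4,1), (5,1), (5,2)]
arrival = 26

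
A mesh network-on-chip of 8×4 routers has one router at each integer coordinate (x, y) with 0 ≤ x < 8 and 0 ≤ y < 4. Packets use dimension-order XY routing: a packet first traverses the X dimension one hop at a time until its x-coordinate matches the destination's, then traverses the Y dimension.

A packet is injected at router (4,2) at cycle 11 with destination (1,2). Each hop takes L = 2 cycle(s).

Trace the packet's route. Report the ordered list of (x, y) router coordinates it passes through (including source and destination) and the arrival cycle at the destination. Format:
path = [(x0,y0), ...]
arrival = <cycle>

t=11: at (4,2)
t=13: at (3,2) after W
t=15: at (2,2) after W
t=17: at (1,2) after W

path = [(4,2), (3,2), (2,2), (1,2)]
arrival = 17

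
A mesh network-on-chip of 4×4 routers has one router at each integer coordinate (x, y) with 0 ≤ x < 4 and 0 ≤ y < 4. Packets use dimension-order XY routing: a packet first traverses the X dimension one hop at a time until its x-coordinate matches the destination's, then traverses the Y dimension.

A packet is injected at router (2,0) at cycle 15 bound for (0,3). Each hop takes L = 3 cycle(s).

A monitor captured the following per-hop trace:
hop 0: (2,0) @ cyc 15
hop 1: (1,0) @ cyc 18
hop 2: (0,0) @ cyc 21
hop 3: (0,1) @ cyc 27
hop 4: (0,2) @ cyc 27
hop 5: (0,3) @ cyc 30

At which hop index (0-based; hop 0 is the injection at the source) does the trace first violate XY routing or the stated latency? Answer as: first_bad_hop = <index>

hop 1: step (-1,+0), +3 cyc — ok
hop 2: step (-1,+0), +3 cyc — ok
hop 3: step (+0,+1), +6 cyc — BAD: Δcyc=6≠L

first_bad_hop = 3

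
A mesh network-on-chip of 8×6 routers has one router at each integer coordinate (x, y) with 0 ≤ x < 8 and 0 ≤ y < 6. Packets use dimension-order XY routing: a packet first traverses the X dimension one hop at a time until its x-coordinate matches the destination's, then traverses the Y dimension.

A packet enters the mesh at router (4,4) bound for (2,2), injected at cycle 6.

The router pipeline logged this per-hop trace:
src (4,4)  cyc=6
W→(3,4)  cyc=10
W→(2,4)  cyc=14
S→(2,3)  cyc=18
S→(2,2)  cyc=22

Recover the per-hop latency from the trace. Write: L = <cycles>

From hop 0 (6) to hop 1 (10): +4 cycles.
One hop costs L cycles, so L = 4.

L = 4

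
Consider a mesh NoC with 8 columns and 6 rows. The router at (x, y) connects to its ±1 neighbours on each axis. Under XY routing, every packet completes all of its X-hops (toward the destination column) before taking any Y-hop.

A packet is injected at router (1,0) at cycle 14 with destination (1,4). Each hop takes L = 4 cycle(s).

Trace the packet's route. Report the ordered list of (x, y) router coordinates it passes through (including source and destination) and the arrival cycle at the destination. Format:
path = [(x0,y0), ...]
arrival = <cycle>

t=14: at (1,0)
t=18: at (1,1) after N
t=22: at (1,2) after N
t=26: at (1,3) after N
t=30: at (1,4) after N

path = [(1,0), (1,1), (1,2), (1,3), (1,4)]
arrival = 30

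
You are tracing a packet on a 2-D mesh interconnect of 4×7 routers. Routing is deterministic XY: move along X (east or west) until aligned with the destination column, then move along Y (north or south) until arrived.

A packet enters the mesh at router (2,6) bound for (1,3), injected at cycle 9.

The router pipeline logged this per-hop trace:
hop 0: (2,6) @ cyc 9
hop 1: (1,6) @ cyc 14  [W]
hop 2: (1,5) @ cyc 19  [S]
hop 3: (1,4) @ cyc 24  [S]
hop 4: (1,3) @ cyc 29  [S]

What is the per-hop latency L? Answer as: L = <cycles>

L = 5

cyc[1] − cyc[0] = 14 − 9 = 5.
One hop costs L cycles, so L = 5.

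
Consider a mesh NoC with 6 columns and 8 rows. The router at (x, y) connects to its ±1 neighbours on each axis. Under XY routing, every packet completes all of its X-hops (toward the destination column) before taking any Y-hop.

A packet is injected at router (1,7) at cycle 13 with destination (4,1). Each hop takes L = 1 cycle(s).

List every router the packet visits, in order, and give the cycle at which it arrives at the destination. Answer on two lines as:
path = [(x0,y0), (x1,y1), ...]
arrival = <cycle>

t=13: at (1,7)
t=14: at (2,7) after E
t=15: at (3,7) after E
t=16: at (4,7) after E
t=17: at (4,6) after S
t=18: at (4,5) after S
t=19: at (4,4) after S
t=20: at (4,3) after S
t=21: at (4,2) after S
t=22: at (4,1) after S

path = [(1,7), (2,7), (3,7), (4,7), (4,6), (4,5), (4,4), (4,3), (4,2), (4,1)]
arrival = 22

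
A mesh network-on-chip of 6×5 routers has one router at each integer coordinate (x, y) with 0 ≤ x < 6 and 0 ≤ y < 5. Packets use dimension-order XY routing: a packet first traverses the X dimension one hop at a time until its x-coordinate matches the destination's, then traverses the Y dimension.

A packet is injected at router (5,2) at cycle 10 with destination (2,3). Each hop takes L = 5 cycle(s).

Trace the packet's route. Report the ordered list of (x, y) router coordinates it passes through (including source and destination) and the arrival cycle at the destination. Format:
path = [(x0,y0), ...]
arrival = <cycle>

src (5,2)  cyc=10
W→(4,2)  cyc=15
W→(3,2)  cyc=20
W→(2,2)  cyc=25
N→(2,3)  cyc=30

path = [(5,2), (4,2), (3,2), (2,2), (2,3)]
arrival = 30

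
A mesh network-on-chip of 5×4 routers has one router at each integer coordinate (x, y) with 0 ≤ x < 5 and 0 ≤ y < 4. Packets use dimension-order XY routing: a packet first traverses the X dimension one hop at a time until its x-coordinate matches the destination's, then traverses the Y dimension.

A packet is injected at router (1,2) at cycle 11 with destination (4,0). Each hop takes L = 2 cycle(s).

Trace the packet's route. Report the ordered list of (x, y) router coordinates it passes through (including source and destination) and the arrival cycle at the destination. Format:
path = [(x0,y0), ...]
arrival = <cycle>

[0] x=1 y=2 t=11
[1] x=2 y=2 t=13 →E
[2] x=3 y=2 t=15 →E
[3] x=4 y=2 t=17 →E
[4] x=4 y=1 t=19 →S
[5] x=4 y=0 t=21 →S

path = [(1,2), (2,2), (3,2), (4,2), (4,1), (4,0)]
arrival = 21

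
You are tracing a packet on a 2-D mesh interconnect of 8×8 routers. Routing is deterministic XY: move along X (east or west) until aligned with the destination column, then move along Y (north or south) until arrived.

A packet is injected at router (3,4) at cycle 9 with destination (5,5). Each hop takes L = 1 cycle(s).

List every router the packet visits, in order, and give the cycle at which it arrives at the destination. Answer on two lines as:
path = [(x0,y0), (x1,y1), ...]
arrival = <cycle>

  0. router=(3,4) cycle=9 (inject)
  1. router=(4,4) cycle=10 dir=E
  2. router=(5,4) cycle=11 dir=E
  3. router=(5,5) cycle=12 dir=N

path = [(3,4), (4,4), (5,4), (5,5)]
arrival = 12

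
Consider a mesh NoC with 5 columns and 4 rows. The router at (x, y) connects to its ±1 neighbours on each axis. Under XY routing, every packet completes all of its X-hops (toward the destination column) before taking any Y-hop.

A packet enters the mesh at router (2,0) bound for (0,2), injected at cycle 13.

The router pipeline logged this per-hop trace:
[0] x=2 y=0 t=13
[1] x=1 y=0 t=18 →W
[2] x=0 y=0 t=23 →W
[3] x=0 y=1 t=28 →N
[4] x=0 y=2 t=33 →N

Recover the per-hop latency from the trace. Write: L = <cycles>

L = 5

From hop 0 (13) to hop 1 (18): +5 cycles.
Per-hop latency L = Δcyc = 5.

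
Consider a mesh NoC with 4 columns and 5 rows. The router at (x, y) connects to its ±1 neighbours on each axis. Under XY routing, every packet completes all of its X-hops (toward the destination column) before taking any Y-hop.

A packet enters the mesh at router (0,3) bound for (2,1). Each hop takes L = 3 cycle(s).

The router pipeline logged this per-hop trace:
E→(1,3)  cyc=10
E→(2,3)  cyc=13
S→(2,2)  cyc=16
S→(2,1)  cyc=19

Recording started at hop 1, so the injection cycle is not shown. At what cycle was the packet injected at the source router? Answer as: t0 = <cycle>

cyc[1] = 10 and cyc[k] = t0 + k·L for every k.
So t0 = 10 − 1·3 = 7.

t0 = 7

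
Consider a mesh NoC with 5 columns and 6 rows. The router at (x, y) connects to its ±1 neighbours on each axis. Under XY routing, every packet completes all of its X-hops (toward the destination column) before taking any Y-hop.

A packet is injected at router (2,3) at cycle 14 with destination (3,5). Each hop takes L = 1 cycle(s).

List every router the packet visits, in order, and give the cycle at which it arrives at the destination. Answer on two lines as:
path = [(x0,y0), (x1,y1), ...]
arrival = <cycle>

t=14: at (2,3)
t=15: at (3,3) after E
t=16: at (3,4) after N
t=17: at (3,5) after N

path = [(2,3), (3,3), (3,4), (3,5)]
arrival = 17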